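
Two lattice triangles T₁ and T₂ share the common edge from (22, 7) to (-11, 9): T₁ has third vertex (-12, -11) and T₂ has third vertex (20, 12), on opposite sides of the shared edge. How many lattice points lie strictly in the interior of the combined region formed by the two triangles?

The union is the simple quadrilateral with vertices (22, 7), (-12, -11), (-11, 9), (20, 12) in order.
By the shoelace formula, twice the signed area is |[22·(-11) − (-12)·7] + [(-12)·9 − (-11)·(-11)] + [(-11)·12 − 20·9] + [20·7 − 22·12]| = 823, so the area is 411.5.
Summing gcd(|Δx|,|Δy|) over the edges gives the boundary count: gcd(34,18) + gcd(1,20) + gcd(31,3) + gcd(2,5) = 2+1+1+1 = 5.
By Pick's theorem I = A − B/2 + 1 = 411.5 − 5/2 + 1 = 410.

410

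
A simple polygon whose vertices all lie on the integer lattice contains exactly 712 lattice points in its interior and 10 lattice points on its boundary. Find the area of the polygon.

716

By Pick's theorem, A = I + B/2 − 1 = 712 + 10/2 − 1 = 716.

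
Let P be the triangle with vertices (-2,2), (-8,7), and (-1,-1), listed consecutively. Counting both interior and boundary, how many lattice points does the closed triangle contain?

Using the shoelace formula, 2A = |[(-2)·7 − (-8)·2] + [(-8)·(-1) − (-1)·7] + [(-1)·2 − (-2)·(-1)]| = 13, so the area is 6.5.
Summing gcd(|Δx|,|Δy|) over the edges gives the boundary count: gcd(6,5) + gcd(7,8) + gcd(1,3) = 1+1+1 = 3.
Pick's theorem gives I = A − B/2 + 1 = 6.5 − 3/2 + 1 = 6, so the closed region contains I + B = 6 + 3 = 9 lattice points.

9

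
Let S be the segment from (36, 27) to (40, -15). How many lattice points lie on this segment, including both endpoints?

The number of lattice points on a segment between lattice points is gcd(|Δx|,|Δy|) + 1 = gcd(4,42) + 1 = 2 + 1 = 3.

3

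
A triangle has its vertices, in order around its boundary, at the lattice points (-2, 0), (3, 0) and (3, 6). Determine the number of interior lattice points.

10

Using the shoelace formula, 2A = |((-2)·0 − 3·0) + (3·6 − 3·0) + (3·0 − (-2)·6)| = 30, so the area is 15.
The number of boundary lattice points is Σ gcd(|Δx|,|Δy|) = gcd(5,0) + gcd(0,6) + gcd(5,6) = 5+6+1 = 12.
Pick's theorem gives I = A − B/2 + 1 = 15 − 12/2 + 1 = 10.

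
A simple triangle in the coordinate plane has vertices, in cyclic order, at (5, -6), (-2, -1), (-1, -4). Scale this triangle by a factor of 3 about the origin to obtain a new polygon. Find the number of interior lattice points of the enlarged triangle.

The shoelace formula gives twice the area as |[5·(-1) − (-2)·(-6)] + [(-2)·(-4) − (-1)·(-1)] + [(-1)·(-6) − 5·(-4)]| = 16, so the area is 8.
Along each edge there are gcd(|Δx|,|Δy|)+1 lattice points, so counting each shared vertex once the boundary has gcd(7,5) + gcd(1,3) + gcd(6,2) = 1+1+2 = 4.
Scaling by 3 multiplies the area by 3² = 9 (so the new area is 72) and multiplies the boundary lattice-point count by 3, giving 12.
By Pick's theorem, the interior count of the dilated polygon is 72 − 12/2 + 1 = 67.

67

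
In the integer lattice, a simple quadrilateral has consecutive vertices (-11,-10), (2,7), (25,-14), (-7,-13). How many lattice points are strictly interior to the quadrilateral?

Using the shoelace formula, 2A = |((-11)·7 − 2·(-10)) + (2·(-14) − 25·7) + (25·(-13) − (-7)·(-14)) + ((-7)·(-10) − (-11)·(-13))| = 756, so the area is 378.
The number of boundary lattice points is Σ gcd(|Δx|,|Δy|) = gcd(13,17) + gcd(23,21) + gcd(32,1) + gcd(4,3) = 1+1+1+1 = 4.
By Pick's theorem A = I + B/2 − 1, so I = 378 − 4/2 + 1 = 377.

377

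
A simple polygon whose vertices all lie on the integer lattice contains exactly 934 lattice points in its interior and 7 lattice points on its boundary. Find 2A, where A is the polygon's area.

Pick's theorem states A = I + B/2 − 1, so A = 934 + 7/2 − 1 = 1873/2.
Hence 2A = 1873.

1873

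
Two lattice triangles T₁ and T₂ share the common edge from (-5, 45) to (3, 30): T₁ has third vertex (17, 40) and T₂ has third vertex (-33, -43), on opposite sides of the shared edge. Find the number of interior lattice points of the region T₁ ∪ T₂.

The union is the simple quadrilateral with vertices (-5, 45), (17, 40), (3, 30), (-33, -43) in order.
By the shoelace formula, twice the signed area is |((-5)·40 − 17·45) + (17·30 − 3·40) + (3·(-43) − (-33)·30) + ((-33)·45 − (-5)·(-43))| = 1414, so the area is 707.
Summing gcd(|Δx|,|Δy|) over the edges gives the boundary count: gcd(22,5) + gcd(14,10) + gcd(36,73) + gcd(28,88) = 1+2+1+4 = 8.
By Pick's theorem I = A − B/2 + 1 = 707 − 8/2 + 1 = 704.

704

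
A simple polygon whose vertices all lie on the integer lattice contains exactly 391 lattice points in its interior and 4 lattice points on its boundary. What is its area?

Pick's theorem states A = I + B/2 − 1, so A = 391 + 4/2 − 1 = 392.

392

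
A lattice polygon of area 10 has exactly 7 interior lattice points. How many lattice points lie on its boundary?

Pick's theorem gives A = I + B/2 − 1, so B = 2(A − I + 1) = 2(10 − 7 + 1) = 8.

8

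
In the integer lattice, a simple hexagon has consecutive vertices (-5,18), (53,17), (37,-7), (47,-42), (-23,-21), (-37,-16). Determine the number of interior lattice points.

3175

By the shoelace formula, twice the signed area is |[(-5)·17 − 53·18] + [53·(-7) − 37·17] + [37·(-42) − 47·(-7)] + [47·(-21) − (-23)·(-42)] + [(-23)·(-16) − (-37)·(-21)] + [(-37)·18 − (-5)·(-16)]| = 6372, so the area is 3186.
The number of boundary lattice points is Σ gcd(|Δx|,|Δy|) = gcd(58,1) + gcd(16,24) + gcd(10,35) + gcd(70,21) + gcd(14,5) + gcd(32,34) = 1+8+5+7+1+2 = 24.
By Pick's theorem A = I + B/2 − 1, so I = 3186 − 24/2 + 1 = 3175.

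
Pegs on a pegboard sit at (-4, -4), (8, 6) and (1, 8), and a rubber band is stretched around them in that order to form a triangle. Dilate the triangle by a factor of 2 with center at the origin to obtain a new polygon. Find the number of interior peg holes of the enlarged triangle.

The shoelace formula gives twice the area as |[(-4)·6 − 8·(-4)] + [8·8 − 1·6] + [1·(-4) − (-4)·8]| = 94, so the area is 47.
Summing gcd(|Δx|,|Δy|) over the edges gives the boundary count: gcd(12,10) + gcd(7,2) + gcd(5,12) = 2+1+1 = 4.
Scaling by 2 multiplies the area by 2² = 4 (so the new area is 188) and multiplies the boundary lattice-point count by 2, giving 8.
By Pick's theorem, the interior count of the dilated polygon is 188 − 8/2 + 1 = 185.

185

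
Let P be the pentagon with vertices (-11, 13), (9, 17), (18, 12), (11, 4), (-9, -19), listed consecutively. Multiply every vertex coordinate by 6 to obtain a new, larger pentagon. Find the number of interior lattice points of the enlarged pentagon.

The shoelace formula gives twice the area as |((-11)·17 − 9·13) + (9·12 − 18·17) + (18·4 − 11·12) + (11·(-19) − (-9)·4) + ((-9)·13 − (-11)·(-19))| = 1061, so the area is 530.5.
Summing gcd(|Δx|,|Δy|) over the edges gives the boundary count: gcd(20,4) + gcd(9,5) + gcd(7,8) + gcd(20,23) + gcd(2,32) = 4+1+1+1+2 = 9.
Scaling by 6 multiplies the area by 6² = 36 (so the new area is 19098) and multiplies the boundary lattice-point count by 6, giving 54.
By Pick's theorem, the interior count of the dilated polygon is 19098 − 54/2 + 1 = 19072.

19072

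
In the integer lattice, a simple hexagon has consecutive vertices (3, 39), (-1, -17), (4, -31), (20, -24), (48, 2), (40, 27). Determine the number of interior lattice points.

The shoelace formula gives twice the area as |(3·(-17) − (-1)·39) + ((-1)·(-31) − 4·(-17)) + (4·(-24) − 20·(-31)) + (20·2 − 48·(-24)) + (48·27 − 40·2) + (40·39 − 3·27)| = 4498, so the area is 2249.
The number of boundary lattice points is Σ gcd(|Δx|,|Δy|) = gcd(4,56) + gcd(5,14) + gcd(16,7) + gcd(28,26) + gcd(8,25) + gcd(37,12) = 4+1+1+2+1+1 = 10.
Pick's theorem gives I = A − B/2 + 1 = 2249 − 10/2 + 1 = 2245.

2245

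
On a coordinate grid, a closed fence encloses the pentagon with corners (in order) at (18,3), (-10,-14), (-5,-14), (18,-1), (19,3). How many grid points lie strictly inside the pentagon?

By the shoelace formula, twice the signed area is |[18·(-14) − (-10)·3] + [(-10)·(-14) − (-5)·(-14)] + [(-5)·(-1) − 18·(-14)] + [18·3 − 19·(-1)] + [19·3 − 18·3]| = 181, so the area is 181/2.
Summing gcd(|Δx|,|Δy|) over the edges gives the boundary count: gcd(28,17) + gcd(5,0) + gcd(23,13) + gcd(1,4) + gcd(1,0) = 1+5+1+1+1 = 9.
By Pick's theorem A = I + B/2 − 1, so I = 181/2 − 9/2 + 1 = 87.

87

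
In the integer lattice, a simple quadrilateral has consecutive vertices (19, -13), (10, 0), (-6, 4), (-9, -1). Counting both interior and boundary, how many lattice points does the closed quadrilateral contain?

The shoelace formula gives twice the area as |[19·0 − 10·(-13)] + [10·4 − (-6)·0] + [(-6)·(-1) − (-9)·4] + [(-9)·(-13) − 19·(-1)]| = 348, so the area is 174.
Summing gcd(|Δx|,|Δy|) over the edges gives the boundary count: gcd(9,13) + gcd(16,4) + gcd(3,5) + gcd(28,12) = 1+4+1+4 = 10.
Pick's theorem gives I = A − B/2 + 1 = 174 − 10/2 + 1 = 170, so the closed region contains I + B = 170 + 10 = 180 lattice points.

180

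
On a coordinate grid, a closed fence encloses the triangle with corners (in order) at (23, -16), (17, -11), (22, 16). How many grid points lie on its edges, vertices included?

3

The number of boundary lattice points is Σ gcd(|Δx|,|Δy|) = gcd(6,5) + gcd(5,27) + gcd(1,32) = 1+1+1 = 3.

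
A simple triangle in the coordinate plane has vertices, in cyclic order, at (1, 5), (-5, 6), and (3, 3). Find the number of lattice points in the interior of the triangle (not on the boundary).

4

The shoelace formula gives twice the area as |(1·6 − (-5)·5) + ((-5)·3 − 3·6) + (3·5 − 1·3)| = 10, so the area is 5.
Summing gcd(|Δx|,|Δy|) over the edges gives the boundary count: gcd(6,1) + gcd(8,3) + gcd(2,2) = 1+1+2 = 4.
Pick's theorem gives I = A − B/2 + 1 = 5 − 4/2 + 1 = 4.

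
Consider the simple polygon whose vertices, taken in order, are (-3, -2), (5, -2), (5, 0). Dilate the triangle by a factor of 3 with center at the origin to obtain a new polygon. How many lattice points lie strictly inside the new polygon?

By the shoelace formula, twice the signed area is |[(-3)·(-2) − 5·(-2)] + [5·0 − 5·(-2)] + [5·(-2) − (-3)·0]| = 16, so the area is 8.
Along each edge there are gcd(|Δx|,|Δy|)+1 lattice points, so counting each shared vertex once the boundary has gcd(8,0) + gcd(0,2) + gcd(8,2) = 8+2+2 = 12.
Scaling by 3 multiplies the area by 3² = 9 (so the new area is 72) and multiplies the boundary lattice-point count by 3, giving 36.
By Pick's theorem, the interior count of the dilated polygon is 72 − 36/2 + 1 = 55.

55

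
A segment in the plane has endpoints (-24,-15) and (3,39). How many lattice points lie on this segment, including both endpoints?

The number of lattice points on a segment between lattice points is gcd(|Δx|,|Δy|) + 1 = gcd(27,54) + 1 = 27 + 1 = 28.

28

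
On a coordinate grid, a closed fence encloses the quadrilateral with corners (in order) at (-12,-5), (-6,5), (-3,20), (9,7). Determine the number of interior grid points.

Using the shoelace formula, 2A = |[(-12)·5 − (-6)·(-5)] + [(-6)·20 − (-3)·5] + [(-3)·7 − 9·20] + [9·(-5) − (-12)·7]| = 357, so the area is 357/2.
The number of boundary lattice points is Σ gcd(|Δx|,|Δy|) = gcd(6,10) + gcd(3,15) + gcd(12,13) + gcd(21,12) = 2+3+1+3 = 9.
Pick's theorem gives I = A − B/2 + 1 = 357/2 − 9/2 + 1 = 175.

175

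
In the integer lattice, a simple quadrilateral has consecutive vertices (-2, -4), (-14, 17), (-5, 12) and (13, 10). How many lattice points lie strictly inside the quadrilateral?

The shoelace formula gives twice the area as |((-2)·17 − (-14)·(-4)) + ((-14)·12 − (-5)·17) + ((-5)·10 − 13·12) + (13·(-4) − (-2)·10)| = 411, so the area is 411/2.
The number of boundary lattice points is Σ gcd(|Δx|,|Δy|) = gcd(12,21) + gcd(9,5) + gcd(18,2) + gcd(15,14) = 3+1+2+1 = 7.
By Pick's theorem A = I + B/2 − 1, so I = 411/2 − 7/2 + 1 = 203.

203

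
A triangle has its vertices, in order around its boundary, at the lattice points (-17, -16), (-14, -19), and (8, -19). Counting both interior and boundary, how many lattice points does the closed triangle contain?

Using the shoelace formula, 2A = |[(-17)·(-19) − (-14)·(-16)] + [(-14)·(-19) − 8·(-19)] + [8·(-16) − (-17)·(-19)]| = 66, so the area is 33.
The number of boundary lattice points is Σ gcd(|Δx|,|Δy|) = gcd(3,3) + gcd(22,0) + gcd(25,3) = 3+22+1 = 26.
Pick's theorem gives I = A − B/2 + 1 = 33 − 26/2 + 1 = 21, so the closed region contains I + B = 21 + 26 = 47 lattice points.

47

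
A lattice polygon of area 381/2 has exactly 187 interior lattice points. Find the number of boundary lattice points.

9

Pick's theorem gives A = I + B/2 − 1, so B = 2(A − I + 1) = 2(381/2 − 187 + 1) = 9.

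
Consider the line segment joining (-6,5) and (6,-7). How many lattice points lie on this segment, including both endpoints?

The number of lattice points on a segment between lattice points is gcd(|Δx|,|Δy|) + 1 = gcd(12,12) + 1 = 12 + 1 = 13.

13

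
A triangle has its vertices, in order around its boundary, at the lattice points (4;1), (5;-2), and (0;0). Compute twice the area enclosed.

The shoelace formula gives twice the area as |(4·(-2) − 5·1) + (5·0 − 0·(-2)) + (0·1 − 4·0)| = 13, so the area is 13/2.

13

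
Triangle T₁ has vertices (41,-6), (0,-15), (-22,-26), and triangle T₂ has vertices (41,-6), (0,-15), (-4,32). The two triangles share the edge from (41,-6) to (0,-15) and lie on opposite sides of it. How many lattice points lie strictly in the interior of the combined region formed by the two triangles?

The union is the simple quadrilateral with vertices (41,-6), (-22,-26), (0,-15), (-4,32) in order.
Using the shoelace formula, 2A = |(41·(-26) − (-22)·(-6)) + ((-22)·(-15) − 0·(-26)) + (0·32 − (-4)·(-15)) + ((-4)·(-6) − 41·32)| = 2216, so the area is 1108.
The number of boundary lattice points is Σ gcd(|Δx|,|Δy|) = gcd(63,20) + gcd(22,11) + gcd(4,47) + gcd(45,38) = 1+11+1+1 = 14.
By Pick's theorem I = A − B/2 + 1 = 1108 − 14/2 + 1 = 1102.

1102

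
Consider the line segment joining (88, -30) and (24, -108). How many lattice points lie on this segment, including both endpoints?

The number of lattice points on a segment between lattice points is gcd(|Δx|,|Δy|) + 1 = gcd(64,78) + 1 = 2 + 1 = 3.

3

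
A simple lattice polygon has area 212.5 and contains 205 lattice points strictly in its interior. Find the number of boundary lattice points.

Pick's theorem gives A = I + B/2 − 1, so B = 2(A − I + 1) = 2(212.5 − 205 + 1) = 17.

17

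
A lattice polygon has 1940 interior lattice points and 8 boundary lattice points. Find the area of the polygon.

1943

By Pick's theorem, A = I + B/2 − 1 = 1940 + 8/2 − 1 = 1943.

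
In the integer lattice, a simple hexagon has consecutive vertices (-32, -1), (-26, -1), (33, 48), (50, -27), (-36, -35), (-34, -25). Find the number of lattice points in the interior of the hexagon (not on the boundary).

Using the shoelace formula, 2A = |((-32)·(-1) − (-26)·(-1)) + ((-26)·48 − 33·(-1)) + (33·(-27) − 50·48) + (50·(-35) − (-36)·(-27)) + ((-36)·(-25) − (-34)·(-35)) + ((-34)·(-1) − (-32)·(-25))| = 8278, so the area is 4139.
Summing gcd(|Δx|,|Δy|) over the edges gives the boundary count: gcd(6,0) + gcd(59,49) + gcd(17,75) + gcd(86,8) + gcd(2,10) + gcd(2,24) = 6+1+1+2+2+2 = 14.
By Pick's theorem A = I + B/2 − 1, so I = 4139 − 14/2 + 1 = 4133.

4133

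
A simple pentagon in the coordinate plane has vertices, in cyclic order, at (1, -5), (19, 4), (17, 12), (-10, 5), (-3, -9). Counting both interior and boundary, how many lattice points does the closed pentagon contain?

Using the shoelace formula, 2A = |(1·4 − 19·(-5)) + (19·12 − 17·4) + (17·5 − (-10)·12) + ((-10)·(-9) − (-3)·5) + ((-3)·(-5) − 1·(-9))| = 593, so the area is 593/2.
Summing gcd(|Δx|,|Δy|) over the edges gives the boundary count: gcd(18,9) + gcd(2,8) + gcd(27,7) + gcd(7,14) + gcd(4,4) = 9+2+1+7+4 = 23.
Pick's theorem gives I = A − B/2 + 1 = 593/2 − 23/2 + 1 = 286, so the closed region contains I + B = 286 + 23 = 309 lattice points.

309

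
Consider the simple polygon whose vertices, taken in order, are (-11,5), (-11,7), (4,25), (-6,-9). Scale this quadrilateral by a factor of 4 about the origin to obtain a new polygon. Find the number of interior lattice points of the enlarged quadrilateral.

2705

The shoelace formula gives twice the area as |((-11)·7 − (-11)·5) + ((-11)·25 − 4·7) + (4·(-9) − (-6)·25) + ((-6)·5 − (-11)·(-9))| = 340, so the area is 170.
Along each edge there are gcd(|Δx|,|Δy|)+1 lattice points, so counting each shared vertex once the boundary has gcd(0,2) + gcd(15,18) + gcd(10,34) + gcd(5,14) = 2+3+2+1 = 8.
Scaling by 4 multiplies the area by 4² = 16 (so the new area is 2720) and multiplies the boundary lattice-point count by 4, giving 32.
By Pick's theorem, the interior count of the dilated polygon is 2720 − 32/2 + 1 = 2705.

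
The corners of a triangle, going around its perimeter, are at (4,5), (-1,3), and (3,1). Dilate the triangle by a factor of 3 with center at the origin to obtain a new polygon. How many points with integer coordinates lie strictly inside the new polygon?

By the shoelace formula, twice the signed area is |(4·3 − (-1)·5) + ((-1)·1 − 3·3) + (3·5 − 4·1)| = 18, so the area is 9.
Along each edge there are gcd(|Δx|,|Δy|)+1 lattice points, so counting each shared vertex once the boundary has gcd(5,2) + gcd(4,2) + gcd(1,4) = 1+2+1 = 4.
Scaling by 3 multiplies the area by 3² = 9 (so the new area is 81) and multiplies the boundary lattice-point count by 3, giving 12.
By Pick's theorem, the interior count of the dilated polygon is 81 − 12/2 + 1 = 76.

76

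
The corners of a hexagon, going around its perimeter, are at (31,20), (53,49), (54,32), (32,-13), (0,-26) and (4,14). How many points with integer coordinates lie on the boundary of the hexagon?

11

The number of boundary lattice points is Σ gcd(|Δx|,|Δy|) = gcd(22,29) + gcd(1,17) + gcd(22,45) + gcd(32,13) + gcd(4,40) + gcd(27,6) = 1+1+1+1+4+3 = 11.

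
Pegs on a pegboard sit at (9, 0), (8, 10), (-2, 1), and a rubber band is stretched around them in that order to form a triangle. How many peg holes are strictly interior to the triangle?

Using the shoelace formula, 2A = |(9·10 − 8·0) + (8·1 − (-2)·10) + ((-2)·0 − 9·1)| = 109, so the area is 109/2.
The number of boundary lattice points is Σ gcd(|Δx|,|Δy|) = gcd(1,10) + gcd(10,9) + gcd(11,1) = 1+1+1 = 3.
Pick's theorem gives I = A − B/2 + 1 = 109/2 − 3/2 + 1 = 54.

54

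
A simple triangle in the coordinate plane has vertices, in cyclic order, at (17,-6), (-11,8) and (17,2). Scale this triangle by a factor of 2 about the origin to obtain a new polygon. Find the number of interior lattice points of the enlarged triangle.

Using the shoelace formula, 2A = |(17·8 − (-11)·(-6)) + ((-11)·2 − 17·8) + (17·(-6) − 17·2)| = 224, so the area is 112.
The number of boundary lattice points is Σ gcd(|Δx|,|Δy|) = gcd(28,14) + gcd(28,6) + gcd(0,8) = 14+2+8 = 24.
Scaling by 2 multiplies the area by 2² = 4 (so the new area is 448) and multiplies the boundary lattice-point count by 2, giving 48.
By Pick's theorem, the interior count of the dilated polygon is 448 − 48/2 + 1 = 425.

425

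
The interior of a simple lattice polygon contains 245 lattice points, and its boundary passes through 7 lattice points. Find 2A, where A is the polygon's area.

495

Pick's theorem states A = I + B/2 − 1, so A = 245 + 7/2 − 1 = 495/2.
Hence 2A = 495.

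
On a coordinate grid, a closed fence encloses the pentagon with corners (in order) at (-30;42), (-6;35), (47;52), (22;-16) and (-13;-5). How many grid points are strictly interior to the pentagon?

2831

The shoelace formula gives twice the area as |[(-30)·35 − (-6)·42] + [(-6)·52 − 47·35] + [47·(-16) − 22·52] + [22·(-5) − (-13)·(-16)] + [(-13)·42 − (-30)·(-5)]| = 5665, so the area is 5665/2.
The number of boundary lattice points is Σ gcd(|Δx|,|Δy|) = gcd(24,7) + gcd(53,17) + gcd(25,68) + gcd(35,11) + gcd(17,47) = 1+1+1+1+1 = 5.
By Pick's theorem A = I + B/2 − 1, so I = 5665/2 − 5/2 + 1 = 2831.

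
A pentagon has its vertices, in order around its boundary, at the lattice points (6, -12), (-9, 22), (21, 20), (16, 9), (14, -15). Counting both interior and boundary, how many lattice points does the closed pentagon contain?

601

Using the shoelace formula, 2A = |(6·22 − (-9)·(-12)) + ((-9)·20 − 21·22) + (21·9 − 16·20) + (16·(-15) − 14·9) + (14·(-12) − 6·(-15))| = 1193, so the area is 596.5.
Along each edge there are gcd(|Δx|,|Δy|)+1 lattice points, so counting each shared vertex once the boundary has gcd(15,34) + gcd(30,2) + gcd(5,11) + gcd(2,24) + gcd(8,3) = 1+2+1+2+1 = 7.
Pick's theorem gives I = A − B/2 + 1 = 596.5 − 7/2 + 1 = 594, so the closed region contains I + B = 594 + 7 = 601 lattice points.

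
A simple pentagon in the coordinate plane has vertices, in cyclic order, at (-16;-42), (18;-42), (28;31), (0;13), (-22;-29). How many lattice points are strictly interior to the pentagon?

Using the shoelace formula, 2A = |[(-16)·(-42) − 18·(-42)] + [18·31 − 28·(-42)] + [28·13 − 0·31] + [0·(-29) − (-22)·13] + [(-22)·(-42) − (-16)·(-29)]| = 4272, so the area is 2136.
Summing gcd(|Δx|,|Δy|) over the edges gives the boundary count: gcd(34,0) + gcd(10,73) + gcd(28,18) + gcd(22,42) + gcd(6,13) = 34+1+2+2+1 = 40.
Pick's theorem gives I = A − B/2 + 1 = 2136 − 40/2 + 1 = 2117.

2117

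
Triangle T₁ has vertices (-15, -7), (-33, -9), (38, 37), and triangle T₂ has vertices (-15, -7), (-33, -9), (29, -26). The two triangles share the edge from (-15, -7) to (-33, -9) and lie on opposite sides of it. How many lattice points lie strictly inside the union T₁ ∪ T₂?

557

The union is the simple quadrilateral with vertices (-15, -7), (38, 37), (-33, -9), (29, -26) in order.
Using the shoelace formula, 2A = |[(-15)·37 − 38·(-7)] + [38·(-9) − (-33)·37] + [(-33)·(-26) − 29·(-9)] + [29·(-7) − (-15)·(-26)]| = 1116, so the area is 558.
Along each edge there are gcd(|Δx|,|Δy|)+1 lattice points, so counting each shared vertex once the boundary has gcd(53,44) + gcd(71,46) + gcd(62,17) + gcd(44,19) = 1+1+1+1 = 4.
By Pick's theorem I = A − B/2 + 1 = 558 − 4/2 + 1 = 557.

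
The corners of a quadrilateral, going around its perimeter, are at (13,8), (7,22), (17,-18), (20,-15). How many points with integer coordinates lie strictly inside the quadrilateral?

The shoelace formula gives twice the area as |[13·22 − 7·8] + [7·(-18) − 17·22] + [17·(-15) − 20·(-18)] + [20·8 − 13·(-15)]| = 190, so the area is 95.
The number of boundary lattice points is Σ gcd(|Δx|,|Δy|) = gcd(6,14) + gcd(10,40) + gcd(3,3) + gcd(7,23) = 2+10+3+1 = 16.
By Pick's theorem A = I + B/2 − 1, so I = 95 − 16/2 + 1 = 88.

88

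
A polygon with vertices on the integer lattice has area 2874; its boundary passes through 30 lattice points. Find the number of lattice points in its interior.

Pick's theorem A = I + B/2 − 1 rearranges to I = A − B/2 + 1 = 2874 − 30/2 + 1 = 2860.

2860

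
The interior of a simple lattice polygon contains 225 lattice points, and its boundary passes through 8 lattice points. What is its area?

By Pick's theorem, A = I + B/2 − 1 = 225 + 8/2 − 1 = 228.

228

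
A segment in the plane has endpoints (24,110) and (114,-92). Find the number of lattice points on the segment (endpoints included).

3

The number of lattice points on a segment between lattice points is gcd(|Δx|,|Δy|) + 1 = gcd(90,202) + 1 = 2 + 1 = 3.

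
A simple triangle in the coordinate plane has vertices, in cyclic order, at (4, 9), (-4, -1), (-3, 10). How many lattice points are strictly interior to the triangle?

38

Using the shoelace formula, 2A = |(4·(-1) − (-4)·9) + ((-4)·10 − (-3)·(-1)) + ((-3)·9 − 4·10)| = 78, so the area is 39.
Summing gcd(|Δx|,|Δy|) over the edges gives the boundary count: gcd(8,10) + gcd(1,11) + gcd(7,1) = 2+1+1 = 4.
Pick's theorem gives I = A − B/2 + 1 = 39 − 4/2 + 1 = 38.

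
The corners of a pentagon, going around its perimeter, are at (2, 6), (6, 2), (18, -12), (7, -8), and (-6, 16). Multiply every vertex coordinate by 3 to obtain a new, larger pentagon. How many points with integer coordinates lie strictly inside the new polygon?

By the shoelace formula, twice the signed area is |(2·2 − 6·6) + (6·(-12) − 18·2) + (18·(-8) − 7·(-12)) + (7·16 − (-6)·(-8)) + ((-6)·6 − 2·16)| = 204, so the area is 102.
Summing gcd(|Δx|,|Δy|) over the edges gives the boundary count: gcd(4,4) + gcd(12,14) + gcd(11,4) + gcd(13,24) + gcd(8,10) = 4+2+1+1+2 = 10.
Scaling by 3 multiplies the area by 3² = 9 (so the new area is 918) and multiplies the boundary lattice-point count by 3, giving 30.
By Pick's theorem, the interior count of the dilated polygon is 918 − 30/2 + 1 = 904.

904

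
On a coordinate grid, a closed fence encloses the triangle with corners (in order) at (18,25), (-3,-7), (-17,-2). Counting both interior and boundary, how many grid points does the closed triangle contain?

279

By the shoelace formula, twice the signed area is |(18·(-7) − (-3)·25) + ((-3)·(-2) − (-17)·(-7)) + ((-17)·25 − 18·(-2))| = 553, so the area is 553/2.
Along each edge there are gcd(|Δx|,|Δy|)+1 lattice points, so counting each shared vertex once the boundary has gcd(21,32) + gcd(14,5) + gcd(35,27) = 1+1+1 = 3.
Pick's theorem gives I = A − B/2 + 1 = 553/2 − 3/2 + 1 = 276, so the closed region contains I + B = 276 + 3 = 279 lattice points.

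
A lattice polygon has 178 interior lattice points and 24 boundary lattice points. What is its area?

189

Pick's theorem states A = I + B/2 − 1, so A = 178 + 24/2 − 1 = 189.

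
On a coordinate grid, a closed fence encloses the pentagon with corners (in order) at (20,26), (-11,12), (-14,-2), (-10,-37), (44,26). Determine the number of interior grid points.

1586

By the shoelace formula, twice the signed area is |[20·12 − (-11)·26] + [(-11)·(-2) − (-14)·12] + [(-14)·(-37) − (-10)·(-2)] + [(-10)·26 − 44·(-37)] + [44·26 − 20·26]| = 3206, so the area is 1603.
Summing gcd(|Δx|,|Δy|) over the edges gives the boundary count: gcd(31,14) + gcd(3,14) + gcd(4,35) + gcd(54,63) + gcd(24,0) = 1+1+1+9+24 = 36.
Pick's theorem gives I = A − B/2 + 1 = 1603 − 36/2 + 1 = 1586.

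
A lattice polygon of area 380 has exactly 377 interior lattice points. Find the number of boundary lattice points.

Pick's theorem gives A = I + B/2 − 1, so B = 2(A − I + 1) = 2(380 − 377 + 1) = 8.

8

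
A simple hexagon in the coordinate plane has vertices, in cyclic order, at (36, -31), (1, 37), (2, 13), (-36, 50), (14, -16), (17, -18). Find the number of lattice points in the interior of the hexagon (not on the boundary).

941

By the shoelace formula, twice the signed area is |[36·37 − 1·(-31)] + [1·13 − 2·37] + [2·50 − (-36)·13] + [(-36)·(-16) − 14·50] + [14·(-18) − 17·(-16)] + [17·(-31) − 36·(-18)]| = 1887, so the area is 943.5.
Summing gcd(|Δx|,|Δy|) over the edges gives the boundary count: gcd(35,68) + gcd(1,24) + gcd(38,37) + gcd(50,66) + gcd(3,2) + gcd(19,13) = 1+1+1+2+1+1 = 7.
By Pick's theorem A = I + B/2 − 1, so I = 943.5 − 7/2 + 1 = 941.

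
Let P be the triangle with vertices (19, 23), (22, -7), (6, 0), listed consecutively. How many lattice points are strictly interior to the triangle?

The shoelace formula gives twice the area as |[19·(-7) − 22·23] + [22·0 − 6·(-7)] + [6·23 − 19·0]| = 459, so the area is 459/2.
Summing gcd(|Δx|,|Δy|) over the edges gives the boundary count: gcd(3,30) + gcd(16,7) + gcd(13,23) = 3+1+1 = 5.
Pick's theorem gives I = A − B/2 + 1 = 459/2 − 5/2 + 1 = 228.

228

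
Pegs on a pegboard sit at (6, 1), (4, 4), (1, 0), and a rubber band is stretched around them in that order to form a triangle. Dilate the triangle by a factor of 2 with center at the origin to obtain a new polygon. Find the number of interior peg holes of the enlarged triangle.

32

By the shoelace formula, twice the signed area is |[6·4 − 4·1] + [4·0 − 1·4] + [1·1 − 6·0]| = 17, so the area is 8.5.
The number of boundary lattice points is Σ gcd(|Δx|,|Δy|) = gcd(2,3) + gcd(3,4) + gcd(5,1) = 1+1+1 = 3.
Scaling by 2 multiplies the area by 2² = 4 (so the new area is 34) and multiplies the boundary lattice-point count by 2, giving 6.
By Pick's theorem, the interior count of the dilated polygon is 34 − 6/2 + 1 = 32.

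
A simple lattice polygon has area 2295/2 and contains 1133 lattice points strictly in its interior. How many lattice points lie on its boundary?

31

Pick's theorem gives A = I + B/2 − 1, so B = 2(A − I + 1) = 2(2295/2 − 1133 + 1) = 31.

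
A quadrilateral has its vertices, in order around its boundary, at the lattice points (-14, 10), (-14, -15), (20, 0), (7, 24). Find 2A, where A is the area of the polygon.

1536

The shoelace formula gives twice the area as |[(-14)·(-15) − (-14)·10] + [(-14)·0 − 20·(-15)] + [20·24 − 7·0] + [7·10 − (-14)·24]| = 1536, so the area is 768.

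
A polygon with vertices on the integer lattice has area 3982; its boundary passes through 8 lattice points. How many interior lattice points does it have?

Pick's theorem A = I + B/2 − 1 rearranges to I = A − B/2 + 1 = 3982 − 8/2 + 1 = 3979.

3979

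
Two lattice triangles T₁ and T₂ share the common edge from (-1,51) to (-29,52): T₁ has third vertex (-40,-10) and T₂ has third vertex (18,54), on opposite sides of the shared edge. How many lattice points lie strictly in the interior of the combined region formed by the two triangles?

The union is the simple quadrilateral with vertices (-1,51), (-40,-10), (-29,52), (18,54) in order.
Using the shoelace formula, 2A = |((-1)·(-10) − (-40)·51) + ((-40)·52 − (-29)·(-10)) + ((-29)·54 − 18·52) + (18·51 − (-1)·54)| = 1850, so the area is 925.
Along each edge there are gcd(|Δx|,|Δy|)+1 lattice points, so counting each shared vertex once the boundary has gcd(39,61) + gcd(11,62) + gcd(47,2) + gcd(19,3) = 1+1+1+1 = 4.
By Pick's theorem I = A − B/2 + 1 = 925 − 4/2 + 1 = 924.

924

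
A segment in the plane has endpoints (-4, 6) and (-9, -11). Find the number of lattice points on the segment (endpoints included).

2

The number of lattice points on a segment between lattice points is gcd(|Δx|,|Δy|) + 1 = gcd(5,17) + 1 = 1 + 1 = 2.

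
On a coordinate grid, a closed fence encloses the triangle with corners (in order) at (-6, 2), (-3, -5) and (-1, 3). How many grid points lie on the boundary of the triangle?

4

Along each edge there are gcd(|Δx|,|Δy|)+1 lattice points, so counting each shared vertex once the boundary has gcd(3,7) + gcd(2,8) + gcd(5,1) = 1+2+1 = 4.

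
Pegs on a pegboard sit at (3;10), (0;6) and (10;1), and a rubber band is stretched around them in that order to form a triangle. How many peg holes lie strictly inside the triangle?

25

Using the shoelace formula, 2A = |(3·6 − 0·10) + (0·1 − 10·6) + (10·10 − 3·1)| = 55, so the area is 27.5.
Along each edge there are gcd(|Δx|,|Δy|)+1 lattice points, so counting each shared vertex once the boundary has gcd(3,4) + gcd(10,5) + gcd(7,9) = 1+5+1 = 7.
Pick's theorem gives I = A − B/2 + 1 = 27.5 − 7/2 + 1 = 25.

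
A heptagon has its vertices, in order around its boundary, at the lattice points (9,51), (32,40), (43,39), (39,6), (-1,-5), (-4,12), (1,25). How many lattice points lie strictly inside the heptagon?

1754

Using the shoelace formula, 2A = |[9·40 − 32·51] + [32·39 − 43·40] + [43·6 − 39·39] + [39·(-5) − (-1)·6] + [(-1)·12 − (-4)·(-5)] + [(-4)·25 − 1·12] + [1·51 − 9·25]| = 3514, so the area is 1757.
Summing gcd(|Δx|,|Δy|) over the edges gives the boundary count: gcd(23,11) + gcd(11,1) + gcd(4,33) + gcd(40,11) + gcd(3,17) + gcd(5,13) + gcd(8,26) = 1+1+1+1+1+1+2 = 8.
Pick's theorem gives I = A − B/2 + 1 = 1757 − 8/2 + 1 = 1754.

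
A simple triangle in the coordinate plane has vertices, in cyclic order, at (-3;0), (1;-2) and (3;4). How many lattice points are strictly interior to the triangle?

The shoelace formula gives twice the area as |[(-3)·(-2) − 1·0] + [1·4 − 3·(-2)] + [3·0 − (-3)·4]| = 28, so the area is 14.
Along each edge there are gcd(|Δx|,|Δy|)+1 lattice points, so counting each shared vertex once the boundary has gcd(4,2) + gcd(2,6) + gcd(6,4) = 2+2+2 = 6.
Pick's theorem gives I = A − B/2 + 1 = 14 − 6/2 + 1 = 12.

12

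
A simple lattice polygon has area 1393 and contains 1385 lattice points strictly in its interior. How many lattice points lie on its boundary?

Pick's theorem gives A = I + B/2 − 1, so B = 2(A − I + 1) = 2(1393 − 1385 + 1) = 18.

18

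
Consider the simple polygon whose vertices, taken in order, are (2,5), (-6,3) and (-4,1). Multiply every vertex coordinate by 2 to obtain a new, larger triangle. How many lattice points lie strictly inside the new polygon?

The shoelace formula gives twice the area as |(2·3 − (-6)·5) + ((-6)·1 − (-4)·3) + ((-4)·5 − 2·1)| = 20, so the area is 10.
The number of boundary lattice points is Σ gcd(|Δx|,|Δy|) = gcd(8,2) + gcd(2,2) + gcd(6,4) = 2+2+2 = 6.
Scaling by 2 multiplies the area by 2² = 4 (so the new area is 40) and multiplies the boundary lattice-point count by 2, giving 12.
By Pick's theorem, the interior count of the dilated polygon is 40 − 12/2 + 1 = 35.

35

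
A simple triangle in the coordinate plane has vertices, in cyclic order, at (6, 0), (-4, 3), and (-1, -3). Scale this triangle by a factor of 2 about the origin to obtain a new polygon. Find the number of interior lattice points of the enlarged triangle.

By the shoelace formula, twice the signed area is |(6·3 − (-4)·0) + ((-4)·(-3) − (-1)·3) + ((-1)·0 − 6·(-3))| = 51, so the area is 25.5.
The number of boundary lattice points is Σ gcd(|Δx|,|Δy|) = gcd(10,3) + gcd(3,6) + gcd(7,3) = 1+3+1 = 5.
Scaling by 2 multiplies the area by 2² = 4 (so the new area is 102) and multiplies the boundary lattice-point count by 2, giving 10.
By Pick's theorem, the interior count of the dilated polygon is 102 − 10/2 + 1 = 98.

98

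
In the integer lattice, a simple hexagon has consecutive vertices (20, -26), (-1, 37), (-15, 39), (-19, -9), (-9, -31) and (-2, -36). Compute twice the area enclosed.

Using the shoelace formula, 2A = |[20·37 − (-1)·(-26)] + [(-1)·39 − (-15)·37] + [(-15)·(-9) − (-19)·39] + [(-19)·(-31) − (-9)·(-9)] + [(-9)·(-36) − (-2)·(-31)] + [(-2)·(-26) − 20·(-36)]| = 3648, so the area is 1824.

3648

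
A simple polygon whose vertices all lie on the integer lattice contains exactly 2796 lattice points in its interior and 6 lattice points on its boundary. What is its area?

2798

By Pick's theorem, A = I + B/2 − 1 = 2796 + 6/2 − 1 = 2798.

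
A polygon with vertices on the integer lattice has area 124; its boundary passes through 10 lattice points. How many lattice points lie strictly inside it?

120

Pick's theorem A = I + B/2 − 1 rearranges to I = A − B/2 + 1 = 124 − 10/2 + 1 = 120.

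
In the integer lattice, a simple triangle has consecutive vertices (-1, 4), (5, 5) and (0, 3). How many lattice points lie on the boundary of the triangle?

3

Summing gcd(|Δx|,|Δy|) over the edges gives the boundary count: gcd(6,1) + gcd(5,2) + gcd(1,1) = 1+1+1 = 3.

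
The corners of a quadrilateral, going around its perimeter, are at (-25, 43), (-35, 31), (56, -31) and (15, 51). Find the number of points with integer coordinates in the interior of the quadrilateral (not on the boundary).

By the shoelace formula, twice the signed area is |((-25)·31 − (-35)·43) + ((-35)·(-31) − 56·31) + (56·51 − 15·(-31)) + (15·43 − (-25)·51)| = 5320, so the area is 2660.
Summing gcd(|Δx|,|Δy|) over the edges gives the boundary count: gcd(10,12) + gcd(91,62) + gcd(41,82) + gcd(40,8) = 2+1+41+8 = 52.
By Pick's theorem A = I + B/2 − 1, so I = 2660 − 52/2 + 1 = 2635.

2635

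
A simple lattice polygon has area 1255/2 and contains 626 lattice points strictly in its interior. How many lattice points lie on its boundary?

5

Pick's theorem gives A = I + B/2 − 1, so B = 2(A − I + 1) = 2(1255/2 − 626 + 1) = 5.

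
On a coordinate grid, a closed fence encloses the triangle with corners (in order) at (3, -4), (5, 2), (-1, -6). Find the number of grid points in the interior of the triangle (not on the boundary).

8

By the shoelace formula, twice the signed area is |[3·2 − 5·(-4)] + [5·(-6) − (-1)·2] + [(-1)·(-4) − 3·(-6)]| = 20, so the area is 10.
Along each edge there are gcd(|Δx|,|Δy|)+1 lattice points, so counting each shared vertex once the boundary has gcd(2,6) + gcd(6,8) + gcd(4,2) = 2+2+2 = 6.
Pick's theorem gives I = A − B/2 + 1 = 10 − 6/2 + 1 = 8.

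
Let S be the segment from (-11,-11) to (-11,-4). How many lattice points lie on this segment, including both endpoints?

The number of lattice points on a segment between lattice points is gcd(|Δx|,|Δy|) + 1 = gcd(0,7) + 1 = 7 + 1 = 8.

8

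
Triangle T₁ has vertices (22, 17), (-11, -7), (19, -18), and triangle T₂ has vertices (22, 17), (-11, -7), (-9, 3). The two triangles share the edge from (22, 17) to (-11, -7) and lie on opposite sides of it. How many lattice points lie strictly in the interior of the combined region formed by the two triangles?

The union is the simple quadrilateral with vertices (22, 17), (19, -18), (-11, -7), (-9, 3) in order.
By the shoelace formula, twice the signed area is |[22·(-18) − 19·17] + [19·(-7) − (-11)·(-18)] + [(-11)·3 − (-9)·(-7)] + [(-9)·17 − 22·3]| = 1365, so the area is 682.5.
Along each edge there are gcd(|Δx|,|Δy|)+1 lattice points, so counting each shared vertex once the boundary has gcd(3,35) + gcd(30,11) + gcd(2,10) + gcd(31,14) = 1+1+2+1 = 5.
By Pick's theorem I = A − B/2 + 1 = 682.5 − 5/2 + 1 = 681.

681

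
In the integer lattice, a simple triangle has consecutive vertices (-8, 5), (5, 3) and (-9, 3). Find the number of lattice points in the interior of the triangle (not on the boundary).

7

By the shoelace formula, twice the signed area is |[(-8)·3 − 5·5] + [5·3 − (-9)·3] + [(-9)·5 − (-8)·3]| = 28, so the area is 14.
The number of boundary lattice points is Σ gcd(|Δx|,|Δy|) = gcd(13,2) + gcd(14,0) + gcd(1,2) = 1+14+1 = 16.
Pick's theorem gives I = A − B/2 + 1 = 14 − 16/2 + 1 = 7.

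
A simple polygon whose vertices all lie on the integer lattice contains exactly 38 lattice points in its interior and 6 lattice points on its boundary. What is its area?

By Pick's theorem, A = I + B/2 − 1 = 38 + 6/2 − 1 = 40.

40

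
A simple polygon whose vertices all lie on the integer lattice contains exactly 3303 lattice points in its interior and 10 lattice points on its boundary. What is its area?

3307

By Pick's theorem, A = I + B/2 − 1 = 3303 + 10/2 − 1 = 3307.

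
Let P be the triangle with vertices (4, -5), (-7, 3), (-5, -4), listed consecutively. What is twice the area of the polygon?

61

By the shoelace formula, twice the signed area is |(4·3 − (-7)·(-5)) + ((-7)·(-4) − (-5)·3) + ((-5)·(-5) − 4·(-4))| = 61, so the area is 61/2.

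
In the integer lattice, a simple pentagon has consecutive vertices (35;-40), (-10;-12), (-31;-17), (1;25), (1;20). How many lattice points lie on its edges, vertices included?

11

Summing gcd(|Δx|,|Δy|) over the edges gives the boundary count: gcd(45,28) + gcd(21,5) + gcd(32,42) + gcd(0,5) + gcd(34,60) = 1+1+2+5+2 = 11.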